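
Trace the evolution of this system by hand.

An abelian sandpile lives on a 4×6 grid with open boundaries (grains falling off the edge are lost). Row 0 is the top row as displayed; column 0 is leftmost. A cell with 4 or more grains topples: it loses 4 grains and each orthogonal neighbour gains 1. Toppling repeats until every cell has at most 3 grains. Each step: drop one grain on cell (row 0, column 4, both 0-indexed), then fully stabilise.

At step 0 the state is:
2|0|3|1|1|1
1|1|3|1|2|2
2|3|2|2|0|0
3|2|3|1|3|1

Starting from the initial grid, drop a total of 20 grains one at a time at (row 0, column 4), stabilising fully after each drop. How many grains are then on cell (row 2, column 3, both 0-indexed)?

3

k=0  2|0|3|1|1|1
1|1|3|1|2|2
2|3|2|2|0|0
3|2|3|1|3|1
k=1  2|0|3|1|2|1
1|1|3|1|2|2
2|3|2|2|0|0
3|2|3|1|3|1
k=2  2|0|3|1|3|1
1|1|3|1|2|2
2|3|2|2|0|0
3|2|3|1|3|1
k=3  2|0|3|2|0|2
1|1|3|1|3|2
2|3|2|2|0|0
3|2|3|1|3|1
k=4  2|0|3|2|1|2
1|1|3|1|3|2
2|3|2|2|0|0
3|2|3|1|3|1
k=5  2|0|3|2|2|2
1|1|3|1|3|2
2|3|2|2|0|0
3|2|3|1|3|1
k=6  2|0|3|2|3|2
1|1|3|1|3|2
2|3|2|2|0|0
3|2|3|1|3|1
k=7  2|0|3|3|1|3
1|1|3|2|0|3
2|3|2|2|1|0
3|2|3|1|3|1
k=8  2|0|3|3|2|3
1|1|3|2|0|3
2|3|2|2|1|0
3|2|3|1|3|1
k=9  2|0|3|3|3|3
1|1|3|2|0|3
2|3|2|2|1|0
3|2|3|1|3|1
k=10  2|1|1|2|2|1
1|2|1|0|3|0
2|3|3|3|1|1
3|2|3|1|3|1
k=11  2|1|1|2|3|1
1|2|1|0|3|0
2|3|3|3|1|1
3|2|3|1|3|1
k=12  2|1|1|3|1|2
1|2|1|1|0|1
2|3|3|3|2|1
3|2|3|1|3|1
k=13  2|1|1|3|2|2
1|2|1|1|0|1
2|3|3|3|2|1
3|2|3|1|3|1
k=14  2|1|1|3|3|2
1|2|1|1|0|1
2|3|3|3|2|1
3|2|3|1|3|1
k=15  2|1|2|0|1|3
1|2|1|2|1|1
2|3|3|3|2|1
3|2|3|1|3|1
k=16  2|1|2|0|2|3
1|2|1|2|1|1
2|3|3|3|2|1
3|2|3|1|3|1
k=17  2|1|2|0|3|3
1|2|1|2|1|1
2|3|3|3|2|1
3|2|3|1|3|1
k=18  2|1|2|1|1|0
1|2|1|2|2|2
2|3|3|3|2|1
3|2|3|1|3|1
k=19  2|1|2|1|2|0
1|2|1|2|2|2
2|3|3|3|2|1
3|2|3|1|3|1
k=20  2|1|2|1|3|0
1|2|1|2|2|2
2|3|3|3|2|1
3|2|3|1|3|1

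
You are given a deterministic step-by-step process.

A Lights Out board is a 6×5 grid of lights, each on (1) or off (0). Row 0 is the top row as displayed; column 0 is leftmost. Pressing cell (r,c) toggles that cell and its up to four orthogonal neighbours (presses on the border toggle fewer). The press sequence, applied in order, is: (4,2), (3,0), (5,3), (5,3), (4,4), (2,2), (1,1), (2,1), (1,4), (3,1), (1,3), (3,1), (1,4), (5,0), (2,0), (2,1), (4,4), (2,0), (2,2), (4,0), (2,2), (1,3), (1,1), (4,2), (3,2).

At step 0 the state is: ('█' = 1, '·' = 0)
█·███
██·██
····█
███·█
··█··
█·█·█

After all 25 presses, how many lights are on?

0) █·███
██·██
····█
███·█
··█··
█·█·█
1) █·███
██·██
····█
██··█
·█·█·
█···█
2) █·███
██·██
█···█
····█
██·█·
█···█
3) █·███
██·██
█···█
····█
██···
█·██·
4) █·███
██·██
█···█
····█
██·█·
█···█
5) █·███
██·██
█···█
·····
██··█
█····
6) █·███
█████
█████
··█··
██··█
█····
7) █████
···██
█·███
··█··
██··█
█····
8) █████
·█·██
·█·██
·██··
██··█
█····
9) ████·
·█···
·█·█·
·██··
██··█
█····
10) ████·
·█···
···█·
█····
█···█
█····
11) ███··
·████
·····
█····
█···█
█····
12) ███··
·████
·█···
·██··
██··█
█····
13) ███·█
·██··
·█··█
·██··
██··█
█····
14) ███·█
·██··
·█··█
·██··
·█··█
·█···
15) ███·█
███··
█···█
███··
·█··█
·█···
16) ███·█
█·█··
·██·█
█·█··
·█··█
·█···
17) ███·█
█·█··
·██·█
█·█·█
·█·█·
·█··█
18) ███·█
··█··
█·█·█
··█·█
·█·█·
·█··█
19) ███·█
·····
██·██
····█
·█·█·
·█··█
20) ███·█
·····
██·██
█···█
█··█·
██··█
21) ███·█
··█··
█·█·█
█·█·█
█··█·
██··█
22) █████
···██
█·███
█·█·█
█··█·
██··█
23) █·███
█████
█████
█·█·█
█··█·
██··█
24) █·███
█████
█████
█···█
███··
███·█
25) █·███
█████
██·██
█████
██···
███·█

24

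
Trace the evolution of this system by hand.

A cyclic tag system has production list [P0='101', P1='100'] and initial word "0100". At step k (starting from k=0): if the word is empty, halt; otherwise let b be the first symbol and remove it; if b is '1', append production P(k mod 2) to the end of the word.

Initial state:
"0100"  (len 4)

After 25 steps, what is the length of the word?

12

step 0: "0100"  (len 4)
step 1: "100"  (len 3)
step 2: "00100"  (len 5)
step 3: "0100"  (len 4)
step 4: "100"  (len 3)
step 5: "00101"  (len 5)
step 6: "0101"  (len 4)
step 7: "101"  (len 3)
step 8: "01100"  (len 5)
step 9: "1100"  (len 4)
step 10: "100100"  (len 6)
step 11: "00100101"  (len 8)
step 12: "0100101"  (len 7)
step 13: "100101"  (len 6)
step 14: "00101100"  (len 8)
step 15: "0101100"  (len 7)
step 16: "101100"  (len 6)
step 17: "01100101"  (len 8)
step 18: "1100101"  (len 7)
step 19: "100101101"  (len 9)
step 20: "00101101100"  (len 11)
step 21: "0101101100"  (len 10)
step 22: "101101100"  (len 9)
step 23: "01101100101"  (len 11)
step 24: "1101100101"  (len 10)
step 25: "101100101101"  (len 12)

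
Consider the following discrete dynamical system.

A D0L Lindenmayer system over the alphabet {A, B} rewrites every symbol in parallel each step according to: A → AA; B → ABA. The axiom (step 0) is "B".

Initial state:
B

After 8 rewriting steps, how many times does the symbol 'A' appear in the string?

510

[0] B
[1] ABA
[2] AAABAAA
[3] AAAAAAABAAAAAAA
[4] AAAAAAAAAAAAAAABAAAAAAAAAAAAAAA
[5] AAAAAAAAAAAAAAAAAAAAAAAAAAAAAAABAAAAAAAAAAAAAAAAAAAAAAAAAAAAAAA
[6] AAAAAAAAAAAAAAAAAAAAAAAAAAAAAAAAAAAAAAAAAAAAAAAAAAAAAAAAAA…AAAAAAAAAAAAAAAAAAAAAAAAAAAAAAAAAAAAAAAAAAAAAAAAAAAAAAAAAA  (len 127)
[7] AAAAAAAAAAAAAAAAAAAAAAAAAAAAAAAAAAAAAAAAAAAAAAAAAAAAAAAAAA…AAAAAAAAAAAAAAAAAAAAAAAAAAAAAAAAAAAAAAAAAAAAAAAAAAAAAAAAAA  (len 255)
[8] AAAAAAAAAAAAAAAAAAAAAAAAAAAAAAAAAAAAAAAAAAAAAAAAAAAAAAAAAA…AAAAAAAAAAAAAAAAAAAAAAAAAAAAAAAAAAAAAAAAAAAAAAAAAAAAAAAAAA  (len 511)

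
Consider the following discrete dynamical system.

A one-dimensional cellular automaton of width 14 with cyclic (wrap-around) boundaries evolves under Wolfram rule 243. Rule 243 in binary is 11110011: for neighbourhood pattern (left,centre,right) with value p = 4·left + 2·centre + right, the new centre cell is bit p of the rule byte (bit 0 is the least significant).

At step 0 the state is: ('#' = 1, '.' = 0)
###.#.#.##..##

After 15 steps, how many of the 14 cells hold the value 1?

10

[0] ###.#.#.##..##
[1] ####.#.#.###.#
[2] #####.#.#.###.
[3] .#####.#.#.###
[4] #.#####.#.#.##
[5] ##.#####.#.#.#
[6] ###.#####.#.#.
[7] .###.#####.#.#
[8] #.###.#####.#.
[9] .#.###.#####.#
[10] #.#.###.#####.
[11] .#.#.###.#####
[12] #.#.#.###.####
[13] ##.#.#.###.###
[14] ###.#.#.###.##
[15] ####.#.#.###.#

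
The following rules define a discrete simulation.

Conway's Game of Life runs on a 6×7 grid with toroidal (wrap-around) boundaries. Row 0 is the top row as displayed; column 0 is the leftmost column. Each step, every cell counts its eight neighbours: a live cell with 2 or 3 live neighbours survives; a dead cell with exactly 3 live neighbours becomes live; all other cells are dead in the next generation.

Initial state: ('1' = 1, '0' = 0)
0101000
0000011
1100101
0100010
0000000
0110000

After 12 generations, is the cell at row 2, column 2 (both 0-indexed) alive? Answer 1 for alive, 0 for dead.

t=0: 0101000
0000011
1100101
0100010
0000000
0110000
t=1: 1100000
0110111
0100100
0100011
0110000
0110000
t=2: 0001011
0011111
0101100
0100010
0000000
0000000
t=3: 0011001
1000001
1100001
0010100
0000000
0000000
t=4: 1000001
0010010
0100011
1100000
0000000
0000000
t=5: 0000001
0100010
0110011
1100001
0000000
0000000
t=6: 0000000
0110010
0010010
0110011
1000000
0000000
t=7: 0000000
0110000
1001110
1110011
1100001
0000000
t=8: 0000000
0111100
0001110
0011000
0010010
1000000
t=9: 0111000
0010010
0100010
0010010
0111000
0000000
t=10: 0111000
0001100
0110111
0001100
0111000
0000000
t=11: 0011100
1000000
0010000
1000000
0011100
0000000
t=12: 0001000
0110000
0100000
0110000
0001000
0000000

0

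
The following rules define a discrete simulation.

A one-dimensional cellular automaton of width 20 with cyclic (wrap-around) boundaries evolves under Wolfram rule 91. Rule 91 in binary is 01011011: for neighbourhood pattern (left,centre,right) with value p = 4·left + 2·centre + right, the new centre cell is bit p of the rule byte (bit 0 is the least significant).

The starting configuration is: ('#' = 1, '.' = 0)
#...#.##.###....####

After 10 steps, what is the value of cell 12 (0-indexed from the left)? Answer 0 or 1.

k=0  #...#.##.###....####
k=1  ####..##.#.######...
k=2  #..#####...#....####
k=3  ####...####.#####...
k=4  #..#####..#.#...####
k=5  ####...###...####...
k=6  #..#####.#####..####
k=7  ####...#.#...####...
k=8  #..####...####..####
k=9  ####..#####..####...
k=10  #..####...####..####

1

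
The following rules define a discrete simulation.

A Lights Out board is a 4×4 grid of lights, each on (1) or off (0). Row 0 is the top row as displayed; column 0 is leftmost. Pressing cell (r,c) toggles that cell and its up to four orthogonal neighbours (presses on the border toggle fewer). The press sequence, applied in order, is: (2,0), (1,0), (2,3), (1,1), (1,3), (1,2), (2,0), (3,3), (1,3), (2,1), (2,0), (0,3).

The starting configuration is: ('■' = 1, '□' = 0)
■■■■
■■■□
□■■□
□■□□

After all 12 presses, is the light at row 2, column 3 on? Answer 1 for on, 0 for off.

0

0) ■■■■
■■■□
□■■□
□■□□
1) ■■■■
□■■□
■□■□
■■□□
2) □■■■
■□■□
□□■□
■■□□
3) □■■■
■□■■
□□□■
■■□■
4) □□■■
□■□■
□■□■
■■□■
5) □□■□
□■■□
□■□□
■■□■
6) □□□□
□□□■
□■■□
■■□■
7) □□□□
■□□■
■□■□
□■□■
8) □□□□
■□□■
■□■■
□■■□
9) □□□■
■□■□
■□■□
□■■□
10) □□□■
■■■□
□■□□
□□■□
11) □□□■
□■■□
■□□□
■□■□
12) □□■□
□■■■
■□□□
■□■□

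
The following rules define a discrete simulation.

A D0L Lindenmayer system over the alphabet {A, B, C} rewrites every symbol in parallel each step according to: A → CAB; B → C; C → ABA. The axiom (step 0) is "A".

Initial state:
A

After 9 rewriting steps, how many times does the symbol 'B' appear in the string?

985

k=0  A
k=1  CAB
k=2  ABACABC
k=3  CABCCABABACABCABA
k=4  ABACABCABAABACABCCABCCABABACABCABACABCCAB
k=5  CABCCABABACABCABACABCCABCABCCABABACABCABAABACABCABAABACABCCABCCABABACABCABACABCCABABACABCABAABACABC
k=6  ABACABCABAABACABCCABCCABABACABCABACABCCABABACABCABAABACABC…ABACABCABAABACABCCABCCABABACABCABACABCCABCABCCABABACABCABA  (len 239)
k=7  CABCCABABACABCABACABCCABCABCCABABACABCABAABACABCABAABACABC…ABACABCABAABACABCABACABCABAABACABCCABCCABABACABCABACABCCAB  (len 577)
k=8  ABACABCABAABACABCCABCCABABACABCABACABCCABABACABCABAABACABC…ABACABCABAABACABCCABCCABABACABCABACABCCABABACABCABAABACABC  (len 1393)
k=9  CABCCABABACABCABACABCCABCABCCABABACABCABAABACABCABAABACABC…ABACABCABAABACABCCABCCABABACABCABACABCCABCABCCABABACABCABA  (len 3363)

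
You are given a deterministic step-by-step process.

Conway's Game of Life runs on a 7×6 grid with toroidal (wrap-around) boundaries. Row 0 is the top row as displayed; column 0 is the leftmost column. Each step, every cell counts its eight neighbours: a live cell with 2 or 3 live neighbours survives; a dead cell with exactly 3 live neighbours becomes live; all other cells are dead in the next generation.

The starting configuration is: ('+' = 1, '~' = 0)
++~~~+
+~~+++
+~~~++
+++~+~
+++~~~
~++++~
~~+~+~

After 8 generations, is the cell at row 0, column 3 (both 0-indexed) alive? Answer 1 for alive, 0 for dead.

0

k=0  ++~~~+
+~~+++
+~~~++
+++~+~
+++~~~
~++++~
~~+~+~
k=1  ~++~~~
~~~+~~
~~+~~~
~~+~+~
~~~~+~
+~~~++
~~~~+~
k=2  ~~++~~
~+~+~~
~~+~~~
~~~~~~
~~~~+~
~~~++~
++~++~
k=3  +~~~~~
~+~+~~
~~+~~~
~~~~~~
~~~++~
~~+~~~
~+~~~+
k=4  +++~~~
~++~~~
~~+~~~
~~~+~~
~~~+~~
~~+++~
++~~~~
k=5  ~~~~~~
+~~+~~
~+++~~
~~++~~
~~~~~~
~++++~
+~~~~+
k=6  +~~~~+
~+~+~~
~+~~+~
~+~+~~
~+~~+~
++++++
++++++
k=7  ~~~~~~
~++~++
++~++~
++~++~
~~~~~~
~~~~~~
~~~~~~
k=8  ~~~~~~
~++~++
~~~~~~
++~++~
~~~~~~
~~~~~~
~~~~~~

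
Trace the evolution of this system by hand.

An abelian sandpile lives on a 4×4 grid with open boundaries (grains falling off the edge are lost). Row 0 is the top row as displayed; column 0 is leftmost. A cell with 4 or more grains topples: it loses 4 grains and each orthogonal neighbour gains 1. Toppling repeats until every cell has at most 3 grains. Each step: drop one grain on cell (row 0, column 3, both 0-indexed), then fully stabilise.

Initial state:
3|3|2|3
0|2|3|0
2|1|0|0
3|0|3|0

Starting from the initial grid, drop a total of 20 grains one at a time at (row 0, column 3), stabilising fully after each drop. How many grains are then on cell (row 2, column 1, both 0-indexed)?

0) 3|3|2|3
0|2|3|0
2|1|0|0
3|0|3|0
1) 3|3|3|0
0|2|3|1
2|1|0|0
3|0|3|0
2) 3|3|3|1
0|2|3|1
2|1|0|0
3|0|3|0
3) 3|3|3|2
0|2|3|1
2|1|0|0
3|0|3|0
4) 3|3|3|3
0|2|3|1
2|1|0|0
3|0|3|0
5) 0|2|2|1
2|0|1|3
2|2|1|0
3|0|3|0
6) 0|2|2|2
2|0|1|3
2|2|1|0
3|0|3|0
7) 0|2|2|3
2|0|1|3
2|2|1|0
3|0|3|0
8) 0|2|3|1
2|0|2|0
2|2|1|1
3|0|3|0
9) 0|2|3|2
2|0|2|0
2|2|1|1
3|0|3|0
10) 0|2|3|3
2|0|2|0
2|2|1|1
3|0|3|0
11) 0|3|0|1
2|0|3|1
2|2|1|1
3|0|3|0
12) 0|3|0|2
2|0|3|1
2|2|1|1
3|0|3|0
13) 0|3|0|3
2|0|3|1
2|2|1|1
3|0|3|0
14) 0|3|1|0
2|0|3|2
2|2|1|1
3|0|3|0
15) 0|3|1|1
2|0|3|2
2|2|1|1
3|0|3|0
16) 0|3|1|2
2|0|3|2
2|2|1|1
3|0|3|0
17) 0|3|1|3
2|0|3|2
2|2|1|1
3|0|3|0
18) 0|3|2|0
2|0|3|3
2|2|1|1
3|0|3|0
19) 0|3|2|1
2|0|3|3
2|2|1|1
3|0|3|0
20) 0|3|2|2
2|0|3|3
2|2|1|1
3|0|3|0

2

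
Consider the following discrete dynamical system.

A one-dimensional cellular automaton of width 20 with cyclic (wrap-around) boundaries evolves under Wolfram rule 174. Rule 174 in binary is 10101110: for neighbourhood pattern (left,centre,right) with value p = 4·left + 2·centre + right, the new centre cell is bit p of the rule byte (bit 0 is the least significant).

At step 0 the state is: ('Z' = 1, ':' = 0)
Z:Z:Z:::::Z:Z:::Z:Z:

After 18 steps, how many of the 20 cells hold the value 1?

14

t=0: Z:Z:Z:::::Z:Z:::Z:Z:
t=1: ZZZZZ::::ZZZZ::ZZZZZ
t=2: ZZZZ::::ZZZZ::ZZZZZZ
t=3: ZZZ::::ZZZZ::ZZZZZZZ
t=4: ZZ::::ZZZZ::ZZZZZZZZ
t=5: Z::::ZZZZ::ZZZZZZZZZ
t=6: ::::ZZZZ::ZZZZZZZZZZ
t=7: :::ZZZZ::ZZZZZZZZZZ:
t=8: ::ZZZZ::ZZZZZZZZZZ::
t=9: :ZZZZ::ZZZZZZZZZZ:::
t=10: ZZZZ::ZZZZZZZZZZ::::
t=11: ZZZ::ZZZZZZZZZZ::::Z
t=12: ZZ::ZZZZZZZZZZ::::ZZ
t=13: Z::ZZZZZZZZZZ::::ZZZ
t=14: ::ZZZZZZZZZZ::::ZZZZ
t=15: :ZZZZZZZZZZ::::ZZZZ:
t=16: ZZZZZZZZZZ::::ZZZZ::
t=17: ZZZZZZZZZ::::ZZZZ::Z
t=18: ZZZZZZZZ::::ZZZZ::ZZ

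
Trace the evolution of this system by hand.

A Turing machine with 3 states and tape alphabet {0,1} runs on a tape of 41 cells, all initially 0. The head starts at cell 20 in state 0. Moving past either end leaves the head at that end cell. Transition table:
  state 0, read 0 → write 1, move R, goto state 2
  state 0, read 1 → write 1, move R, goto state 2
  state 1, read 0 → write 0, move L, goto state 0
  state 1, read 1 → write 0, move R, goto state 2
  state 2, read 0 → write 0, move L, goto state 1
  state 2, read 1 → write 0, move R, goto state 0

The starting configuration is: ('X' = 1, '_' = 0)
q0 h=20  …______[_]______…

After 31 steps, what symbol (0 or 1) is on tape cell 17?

0

t=0: q0 h=20  …______[_]______…
t=1: q2 h=21  …_____X[_]______…
t=2: q1 h=20  …______[X]______…
t=3: q2 h=21  …______[_]______…
t=4: q1 h=20  …______[_]______…
t=5: q0 h=19  …______[_]______…
t=6: q2 h=20  …_____X[_]______…
t=7: q1 h=19  …______[X]______…
t=8: q2 h=20  …______[_]______…
t=9: q1 h=19  …______[_]______…
t=10: q0 h=18  …______[_]______…
t=11: q2 h=19  …_____X[_]______…
t=12: q1 h=18  …______[X]______…
t=13: q2 h=19  …______[_]______…
t=14: q1 h=18  …______[_]______…
t=15: q0 h=17  …______[_]______…
t=16: q2 h=18  …_____X[_]______…
t=17: q1 h=17  …______[X]______…
t=18: q2 h=18  …______[_]______…
t=19: q1 h=17  …______[_]______…
t=20: q0 h=16  …______[_]______…
t=21: q2 h=17  …_____X[_]______…
t=22: q1 h=16  …______[X]______…
t=23: q2 h=17  …______[_]______…
t=24: q1 h=16  …______[_]______…
t=25: q0 h=15  …______[_]______…
t=26: q2 h=16  …_____X[_]______…
t=27: q1 h=15  …______[X]______…
t=28: q2 h=16  …______[_]______…
t=29: q1 h=15  …______[_]______…
t=30: q0 h=14  …______[_]______…
t=31: q2 h=15  …_____X[_]______…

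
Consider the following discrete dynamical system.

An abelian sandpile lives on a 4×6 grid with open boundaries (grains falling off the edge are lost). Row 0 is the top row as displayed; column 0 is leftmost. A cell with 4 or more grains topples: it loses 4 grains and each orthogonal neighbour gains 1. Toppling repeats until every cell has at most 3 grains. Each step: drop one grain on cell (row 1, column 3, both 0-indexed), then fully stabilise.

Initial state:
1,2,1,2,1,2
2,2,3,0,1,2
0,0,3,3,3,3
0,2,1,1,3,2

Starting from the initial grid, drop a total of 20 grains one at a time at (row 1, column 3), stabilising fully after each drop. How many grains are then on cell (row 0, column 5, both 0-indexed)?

0

[0] 1,2,1,2,1,2
2,2,3,0,1,2
0,0,3,3,3,3
0,2,1,1,3,2
[1] 1,2,1,2,1,2
2,2,3,1,1,2
0,0,3,3,3,3
0,2,1,1,3,2
[2] 1,2,1,2,1,2
2,2,3,2,1,2
0,0,3,3,3,3
0,2,1,1,3,2
[3] 1,2,1,2,1,2
2,2,3,3,1,2
0,0,3,3,3,3
0,2,1,1,3,2
[4] 1,2,2,3,1,2
2,3,1,2,3,3
0,1,1,2,2,1
0,2,2,3,1,0
[5] 1,2,2,3,1,2
2,3,1,3,3,3
0,1,1,2,2,1
0,2,2,3,1,0
[6] 1,2,3,0,3,3
2,3,2,2,1,0
0,1,1,3,3,2
0,2,2,3,1,0
[7] 1,2,3,0,3,3
2,3,2,3,1,0
0,1,1,3,3,2
0,2,2,3,1,0
[8] 1,2,3,1,3,3
2,3,3,1,3,0
0,1,2,2,0,3
0,2,3,0,3,0
[9] 1,2,3,1,3,3
2,3,3,2,3,0
0,1,2,2,0,3
0,2,3,0,3,0
[10] 1,2,3,1,3,3
2,3,3,3,3,0
0,1,2,2,0,3
0,2,3,0,3,0
[11] 2,0,2,0,2,0
3,1,2,3,1,2
0,2,3,3,1,3
0,2,3,0,3,0
[12] 2,0,3,1,2,0
3,2,0,2,2,2
0,3,2,1,2,3
0,3,0,2,3,0
[13] 2,0,3,1,2,0
3,2,0,3,2,2
0,3,2,1,2,3
0,3,0,2,3,0
[14] 2,0,3,2,2,0
3,2,1,0,3,2
0,3,2,2,2,3
0,3,0,2,3,0
[15] 2,0,3,2,2,0
3,2,1,1,3,2
0,3,2,2,2,3
0,3,0,2,3,0
[16] 2,0,3,2,2,0
3,2,1,2,3,2
0,3,2,2,2,3
0,3,0,2,3,0
[17] 2,0,3,2,2,0
3,2,1,3,3,2
0,3,2,2,2,3
0,3,0,2,3,0
[18] 2,0,3,3,3,0
3,2,2,1,0,3
0,3,2,3,3,3
0,3,0,2,3,0
[19] 2,0,3,3,3,0
3,2,2,2,0,3
0,3,2,3,3,3
0,3,0,2,3,0
[20] 2,0,3,3,3,0
3,2,2,3,0,3
0,3,2,3,3,3
0,3,0,2,3,0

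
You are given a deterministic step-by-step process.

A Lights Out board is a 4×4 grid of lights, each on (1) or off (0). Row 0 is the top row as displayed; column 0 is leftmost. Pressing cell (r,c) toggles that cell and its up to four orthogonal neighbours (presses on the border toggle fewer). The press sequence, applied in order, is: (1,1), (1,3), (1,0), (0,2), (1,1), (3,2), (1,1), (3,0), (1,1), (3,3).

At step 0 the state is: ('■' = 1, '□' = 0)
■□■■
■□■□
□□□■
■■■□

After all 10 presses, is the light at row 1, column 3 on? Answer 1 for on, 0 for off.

1

k=0  ■□■■
■□■□
□□□■
■■■□
k=1  ■■■■
□■□□
□■□■
■■■□
k=2  ■■■□
□■■■
□■□□
■■■□
k=3  □■■□
■□■■
■■□□
■■■□
k=4  □□□■
■□□■
■■□□
■■■□
k=5  □■□■
□■■■
■□□□
■■■□
k=6  □■□■
□■■■
■□■□
■□□■
k=7  □□□■
■□□■
■■■□
■□□■
k=8  □□□■
■□□■
□■■□
□■□■
k=9  □■□■
□■■■
□□■□
□■□■
k=10  □■□■
□■■■
□□■■
□■■□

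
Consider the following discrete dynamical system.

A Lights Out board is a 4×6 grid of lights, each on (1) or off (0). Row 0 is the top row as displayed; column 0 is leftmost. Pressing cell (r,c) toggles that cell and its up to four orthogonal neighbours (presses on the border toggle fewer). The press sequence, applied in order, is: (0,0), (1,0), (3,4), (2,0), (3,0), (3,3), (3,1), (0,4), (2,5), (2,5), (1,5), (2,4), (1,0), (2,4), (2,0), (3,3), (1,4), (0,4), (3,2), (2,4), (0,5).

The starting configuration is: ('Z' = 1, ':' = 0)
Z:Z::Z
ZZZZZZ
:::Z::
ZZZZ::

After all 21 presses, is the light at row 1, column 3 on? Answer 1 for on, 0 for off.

0

k=0  Z:Z::Z
ZZZZZZ
:::Z::
ZZZZ::
k=1  :ZZ::Z
:ZZZZZ
:::Z::
ZZZZ::
k=2  ZZZ::Z
Z:ZZZZ
Z::Z::
ZZZZ::
k=3  ZZZ::Z
Z:ZZZZ
Z::ZZ:
ZZZ:ZZ
k=4  ZZZ::Z
::ZZZZ
:Z:ZZ:
:ZZ:ZZ
k=5  ZZZ::Z
::ZZZZ
ZZ:ZZ:
Z:Z:ZZ
k=6  ZZZ::Z
::ZZZZ
ZZ::Z:
Z::Z:Z
k=7  ZZZ::Z
::ZZZZ
Z:::Z:
:ZZZ:Z
k=8  ZZZZZ:
::ZZ:Z
Z:::Z:
:ZZZ:Z
k=9  ZZZZZ:
::ZZ::
Z::::Z
:ZZZ::
k=10  ZZZZZ:
::ZZ:Z
Z:::Z:
:ZZZ:Z
k=11  ZZZZZZ
::ZZZ:
Z:::ZZ
:ZZZ:Z
k=12  ZZZZZZ
::ZZ::
Z::Z::
:ZZZZZ
k=13  :ZZZZZ
ZZZZ::
:::Z::
:ZZZZZ
k=14  :ZZZZZ
ZZZZZ:
::::ZZ
:ZZZ:Z
k=15  :ZZZZZ
:ZZZZ:
ZZ::ZZ
ZZZZ:Z
k=16  :ZZZZZ
:ZZZZ:
ZZ:ZZZ
ZZ::ZZ
k=17  :ZZZ:Z
:ZZ::Z
ZZ:Z:Z
ZZ::ZZ
k=18  :ZZ:Z:
:ZZ:ZZ
ZZ:Z:Z
ZZ::ZZ
k=19  :ZZ:Z:
:ZZ:ZZ
ZZZZ:Z
Z:ZZZZ
k=20  :ZZ:Z:
:ZZ::Z
ZZZ:Z:
Z:ZZ:Z
k=21  :ZZ::Z
:ZZ:::
ZZZ:Z:
Z:ZZ:Z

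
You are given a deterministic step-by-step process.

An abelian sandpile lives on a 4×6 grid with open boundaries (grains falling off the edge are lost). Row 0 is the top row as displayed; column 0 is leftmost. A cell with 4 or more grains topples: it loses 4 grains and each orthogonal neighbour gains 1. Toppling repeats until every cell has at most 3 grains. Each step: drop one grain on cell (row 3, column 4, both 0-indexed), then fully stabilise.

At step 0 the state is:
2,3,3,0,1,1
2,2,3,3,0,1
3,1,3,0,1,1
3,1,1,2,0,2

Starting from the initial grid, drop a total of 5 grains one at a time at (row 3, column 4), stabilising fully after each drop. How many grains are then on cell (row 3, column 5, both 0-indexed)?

k=0  2,3,3,0,1,1
2,2,3,3,0,1
3,1,3,0,1,1
3,1,1,2,0,2
k=1  2,3,3,0,1,1
2,2,3,3,0,1
3,1,3,0,1,1
3,1,1,2,1,2
k=2  2,3,3,0,1,1
2,2,3,3,0,1
3,1,3,0,1,1
3,1,1,2,2,2
k=3  2,3,3,0,1,1
2,2,3,3,0,1
3,1,3,0,1,1
3,1,1,2,3,2
k=4  2,3,3,0,1,1
2,2,3,3,0,1
3,1,3,0,2,1
3,1,1,3,0,3
k=5  2,3,3,0,1,1
2,2,3,3,0,1
3,1,3,0,2,1
3,1,1,3,1,3

3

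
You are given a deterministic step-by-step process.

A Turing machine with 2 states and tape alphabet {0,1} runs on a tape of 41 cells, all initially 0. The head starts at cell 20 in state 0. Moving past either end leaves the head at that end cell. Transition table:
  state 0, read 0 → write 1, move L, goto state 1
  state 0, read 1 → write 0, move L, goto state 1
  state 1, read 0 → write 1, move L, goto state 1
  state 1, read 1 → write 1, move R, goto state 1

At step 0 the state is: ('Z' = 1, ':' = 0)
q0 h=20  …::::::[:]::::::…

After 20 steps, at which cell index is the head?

0

0) q0 h=20  …::::::[:]::::::…
1) q1 h=19  …::::::[:]Z:::::…
2) q1 h=18  …::::::[:]ZZ::::…
3) q1 h=17  …::::::[:]ZZZ:::…
4) q1 h=16  …::::::[:]ZZZZ::…
5) q1 h=15  …::::::[:]ZZZZZ:…
6) q1 h=14  …::::::[:]ZZZZZZ…
7) q1 h=13  …::::::[:]ZZZZZZ…
8) q1 h=12  …::::::[:]ZZZZZZ…
9) q1 h=11  …::::::[:]ZZZZZZ…
10) q1 h=10  …::::::[:]ZZZZZZ…
11) q1 h= 9  …::::::[:]ZZZZZZ…
12) q1 h= 8  …::::::[:]ZZZZZZ…
13) q1 h= 7  …::::::[:]ZZZZZZ…
14) q1 h= 6  |::::::[:]ZZZZZZ…
15) q1 h= 5  |:::::[:]ZZZZZZ…
16) q1 h= 4  |::::[:]ZZZZZZ…
17) q1 h= 3  |:::[:]ZZZZZZ…
18) q1 h= 2  |::[:]ZZZZZZ…
19) q1 h= 1  |:[:]ZZZZZZ…
20) q1 h= 0  |[:]ZZZZZZ…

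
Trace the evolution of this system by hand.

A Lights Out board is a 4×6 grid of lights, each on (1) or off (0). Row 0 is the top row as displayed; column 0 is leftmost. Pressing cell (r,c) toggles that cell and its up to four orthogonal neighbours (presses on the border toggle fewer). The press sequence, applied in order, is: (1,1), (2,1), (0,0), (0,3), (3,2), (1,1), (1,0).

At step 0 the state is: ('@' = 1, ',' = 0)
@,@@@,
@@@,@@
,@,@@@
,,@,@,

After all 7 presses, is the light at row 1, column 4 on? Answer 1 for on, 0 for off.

1

gen 0: @,@@@,
@@@,@@
,@,@@@
,,@,@,
gen 1: @@@@@,
,,,,@@
,,,@@@
,,@,@,
gen 2: @@@@@,
,@,,@@
@@@@@@
,@@,@,
gen 3: ,,@@@,
@@,,@@
@@@@@@
,@@,@,
gen 4: ,,,,,,
@@,@@@
@@@@@@
,@@,@,
gen 5: ,,,,,,
@@,@@@
@@,@@@
,,,@@,
gen 6: ,@,,,,
,,@@@@
@,,@@@
,,,@@,
gen 7: @@,,,,
@@@@@@
,,,@@@
,,,@@,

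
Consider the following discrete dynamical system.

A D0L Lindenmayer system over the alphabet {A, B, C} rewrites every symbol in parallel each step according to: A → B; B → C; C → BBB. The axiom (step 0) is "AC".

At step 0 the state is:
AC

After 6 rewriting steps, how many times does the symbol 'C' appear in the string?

36

step 0: AC
step 1: BBBB
step 2: CCCC
step 3: BBBBBBBBBBBB
step 4: CCCCCCCCCCCC
step 5: BBBBBBBBBBBBBBBBBBBBBBBBBBBBBBBBBBBB
step 6: CCCCCCCCCCCCCCCCCCCCCCCCCCCCCCCCCCCC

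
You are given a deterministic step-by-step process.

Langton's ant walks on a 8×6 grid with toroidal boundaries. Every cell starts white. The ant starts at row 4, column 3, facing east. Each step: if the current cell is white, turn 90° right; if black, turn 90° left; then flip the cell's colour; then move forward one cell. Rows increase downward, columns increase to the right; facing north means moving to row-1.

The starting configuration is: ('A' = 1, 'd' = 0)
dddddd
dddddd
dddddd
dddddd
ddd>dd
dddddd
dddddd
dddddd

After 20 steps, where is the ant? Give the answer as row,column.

k=0  dddddd
dddddd
dddddd
dddddd
ddd>dd
dddddd
dddddd
dddddd
k=1  dddddd
dddddd
dddddd
dddddd
dddAdd
dddvdd
dddddd
dddddd
k=2  dddddd
dddddd
dddddd
dddddd
dddAdd
dd<Add
dddddd
dddddd
k=3  dddddd
dddddd
dddddd
dddddd
dd^Add
ddAAdd
dddddd
dddddd
k=4  dddddd
dddddd
dddddd
dddddd
ddA>dd
ddAAdd
dddddd
dddddd
k=5  dddddd
dddddd
dddddd
ddd^dd
ddAddd
ddAAdd
dddddd
dddddd
k=6  dddddd
dddddd
dddddd
dddA>d
ddAddd
ddAAdd
dddddd
dddddd
k=7  dddddd
dddddd
dddddd
dddAAd
ddAdvd
ddAAdd
dddddd
dddddd
k=8  dddddd
dddddd
dddddd
dddAAd
ddA<Ad
ddAAdd
dddddd
dddddd
k=9  dddddd
dddddd
dddddd
ddd^Ad
ddAAAd
ddAAdd
dddddd
dddddd
k=10  dddddd
dddddd
dddddd
dd<dAd
ddAAAd
ddAAdd
dddddd
dddddd
k=11  dddddd
dddddd
dd^ddd
ddAdAd
ddAAAd
ddAAdd
dddddd
dddddd
k=12  dddddd
dddddd
ddA>dd
ddAdAd
ddAAAd
ddAAdd
dddddd
dddddd
k=13  dddddd
dddddd
ddAAdd
ddAvAd
ddAAAd
ddAAdd
dddddd
dddddd
k=14  dddddd
dddddd
ddAAdd
dd<AAd
ddAAAd
ddAAdd
dddddd
dddddd
k=15  dddddd
dddddd
ddAAdd
dddAAd
ddvAAd
ddAAdd
dddddd
dddddd
k=16  dddddd
dddddd
ddAAdd
dddAAd
ddd>Ad
ddAAdd
dddddd
dddddd
k=17  dddddd
dddddd
ddAAdd
ddd^Ad
ddddAd
ddAAdd
dddddd
dddddd
k=18  dddddd
dddddd
ddAAdd
dd<dAd
ddddAd
ddAAdd
dddddd
dddddd
k=19  dddddd
dddddd
dd^Add
ddAdAd
ddddAd
ddAAdd
dddddd
dddddd
k=20  dddddd
dddddd
d<dAdd
ddAdAd
ddddAd
ddAAdd
dddddd
dddddd

2,1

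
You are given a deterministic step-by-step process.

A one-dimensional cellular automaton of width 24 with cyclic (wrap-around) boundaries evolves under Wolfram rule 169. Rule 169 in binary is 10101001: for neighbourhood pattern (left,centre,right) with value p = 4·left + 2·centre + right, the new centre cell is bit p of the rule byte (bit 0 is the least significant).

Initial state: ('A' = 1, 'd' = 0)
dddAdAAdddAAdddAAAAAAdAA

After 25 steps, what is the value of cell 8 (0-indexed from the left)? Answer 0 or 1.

1

k=0  dddAdAAdddAAdddAAAAAAdAA
k=1  dAddAAddAdAddAdAAAAAdAAd
k=2  ddddAddddAddddAAAAAdAAdd
k=3  AAAdddAAdddAAdAAAAdAAddA
k=4  AAddAdAddAdAdAAAAdAAdddA
k=5  AddddAddddAdAAAAdAAddAdA
k=6  ddAAdddAAddAAAAdAAddddAA
k=7  ddAddAdAdddAAAdAAddAAdAd
k=8  AdddddAddAdAAdAAdddAdAdd
k=9  ddAAAdddddAAdAAddAddAddd
k=10  AdAAddAAAdAdAAddddddddAA
k=11  dAAdddAAdAdAAddAAAAAAdAA
k=12  AAddAdAdAdAAdddAAAAAdAAd
k=13  AddddAdAdAAddAdAAAAdAAdA
k=14  ddAAddAdAAddddAAAAdAAdAA
k=15  ddAddddAAddAAdAAAdAAdAAd
k=16  AdddAAdAdddAdAAAdAAdAAdd
k=17  ddAdAdAddAddAAAdAAdAAddd
k=18  AddAdAddddddAAdAAdAAddAA
k=19  ddddAddAAAAdAdAAdAAdddAA
k=20  dAAddddAAAdAdAAdAAddAdAd
k=21  dAddAAdAAdAdAAdAAddddAdd
k=22  ddddAdAAdAdAAdAAddAAdddA
k=23  dAAddAAdAdAAdAAdddAddAdd
k=24  dAdddAdAdAAdAAddAddddddA
k=25  AddAddAdAAdAAdddddAAAAdd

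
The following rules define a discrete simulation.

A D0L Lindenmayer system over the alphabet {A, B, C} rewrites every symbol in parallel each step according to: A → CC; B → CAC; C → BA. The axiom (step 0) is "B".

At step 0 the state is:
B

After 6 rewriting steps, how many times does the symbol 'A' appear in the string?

step 0: B
step 1: CAC
step 2: BACCBA
step 3: CACCCBABACACCC
step 4: BACCBABABACACCCCACCCBACCBABABA
step 5: CACCCBABACACCCCACCCCACCCBACCBABABABACCBABABACACCCBABACACCCCACCCCACCC
step 6: BACCBABABACACCCCACCCBACCBABABABACCBABABABACCBABABACACCCBAB…CCCCACCCBACCBABABACACCCCACCCBACCBABABABACCBABABABACCBABABA  (len 148)

48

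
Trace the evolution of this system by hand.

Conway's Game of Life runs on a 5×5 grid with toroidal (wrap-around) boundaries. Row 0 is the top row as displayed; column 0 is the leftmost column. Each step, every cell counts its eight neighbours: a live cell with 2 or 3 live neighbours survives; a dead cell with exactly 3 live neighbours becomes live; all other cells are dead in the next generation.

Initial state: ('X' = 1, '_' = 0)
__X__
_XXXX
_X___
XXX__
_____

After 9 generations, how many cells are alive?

3

k=0  __X__
_XXXX
_X___
XXX__
_____
k=1  _XX__
XX_X_
____X
XXX__
__X__
k=2  X__X_
XX_XX
___XX
XXXX_
X__X_
k=3  ___X_
_X___
_____
XX___
X__X_
k=4  __X_X
_____
XX___
XX__X
XXX__
k=5  X_XX_
XX___
_X__X
____X
__X__
k=6  X_XXX
___X_
_X__X
X__X_
_XX_X
k=7  X____
_X___
X_XXX
___X_
_____
k=8  _____
_XXX_
XXXXX
__XX_
_____
k=9  __X__
_____
X____
X____
_____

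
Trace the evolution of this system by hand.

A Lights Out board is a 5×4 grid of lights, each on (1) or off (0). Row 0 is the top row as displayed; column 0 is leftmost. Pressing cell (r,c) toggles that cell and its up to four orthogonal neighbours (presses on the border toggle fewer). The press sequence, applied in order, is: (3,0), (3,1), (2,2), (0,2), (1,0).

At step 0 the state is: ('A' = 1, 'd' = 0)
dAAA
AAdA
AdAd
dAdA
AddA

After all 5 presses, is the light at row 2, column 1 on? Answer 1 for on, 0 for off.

[0] dAAA
AAdA
AdAd
dAdA
AddA
[1] dAAA
AAdA
ddAd
AddA
dddA
[2] dAAA
AAdA
dAAd
dAAA
dAdA
[3] dAAA
AAAA
dddA
dAdA
dAdA
[4] dddd
AAdA
dddA
dAdA
dAdA
[5] Addd
dddA
AddA
dAdA
dAdA

0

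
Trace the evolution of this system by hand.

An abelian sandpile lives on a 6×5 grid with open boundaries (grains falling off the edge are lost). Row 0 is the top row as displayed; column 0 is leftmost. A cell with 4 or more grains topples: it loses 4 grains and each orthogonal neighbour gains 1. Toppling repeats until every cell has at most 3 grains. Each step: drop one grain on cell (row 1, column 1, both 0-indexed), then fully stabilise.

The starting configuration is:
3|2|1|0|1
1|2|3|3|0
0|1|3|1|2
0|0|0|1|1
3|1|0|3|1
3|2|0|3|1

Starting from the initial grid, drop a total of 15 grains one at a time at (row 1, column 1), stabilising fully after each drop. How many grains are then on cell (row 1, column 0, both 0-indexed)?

k=0  3|2|1|0|1
1|2|3|3|0
0|1|3|1|2
0|0|0|1|1
3|1|0|3|1
3|2|0|3|1
k=1  3|2|1|0|1
1|3|3|3|0
0|1|3|1|2
0|0|0|1|1
3|1|0|3|1
3|2|0|3|1
k=2  3|3|2|1|1
2|1|2|0|1
0|3|0|3|2
0|0|1|1|1
3|1|0|3|1
3|2|0|3|1
k=3  3|3|2|1|1
2|2|2|0|1
0|3|0|3|2
0|0|1|1|1
3|1|0|3|1
3|2|0|3|1
k=4  3|3|2|1|1
2|3|2|0|1
0|3|0|3|2
0|0|1|1|1
3|1|0|3|1
3|2|0|3|1
k=5  1|1|3|1|1
0|3|3|0|1
2|0|1|3|2
0|1|1|1|1
3|1|0|3|1
3|2|0|3|1
k=6  1|3|0|2|1
1|1|1|1|1
2|1|2|3|2
0|1|1|1|1
3|1|0|3|1
3|2|0|3|1
k=7  1|3|0|2|1
1|2|1|1|1
2|1|2|3|2
0|1|1|1|1
3|1|0|3|1
3|2|0|3|1
k=8  1|3|0|2|1
1|3|1|1|1
2|1|2|3|2
0|1|1|1|1
3|1|0|3|1
3|2|0|3|1
k=9  2|0|1|2|1
2|1|2|1|1
2|2|2|3|2
0|1|1|1|1
3|1|0|3|1
3|2|0|3|1
k=10  2|0|1|2|1
2|2|2|1|1
2|2|2|3|2
0|1|1|1|1
3|1|0|3|1
3|2|0|3|1
k=11  2|0|1|2|1
2|3|2|1|1
2|2|2|3|2
0|1|1|1|1
3|1|0|3|1
3|2|0|3|1
k=12  2|1|1|2|1
3|0|3|1|1
2|3|2|3|2
0|1|1|1|1
3|1|0|3|1
3|2|0|3|1
k=13  2|1|1|2|1
3|1|3|1|1
2|3|2|3|2
0|1|1|1|1
3|1|0|3|1
3|2|0|3|1
k=14  2|1|1|2|1
3|2|3|1|1
2|3|2|3|2
0|1|1|1|1
3|1|0|3|1
3|2|0|3|1
k=15  2|1|1|2|1
3|3|3|1|1
2|3|2|3|2
0|1|1|1|1
3|1|0|3|1
3|2|0|3|1

3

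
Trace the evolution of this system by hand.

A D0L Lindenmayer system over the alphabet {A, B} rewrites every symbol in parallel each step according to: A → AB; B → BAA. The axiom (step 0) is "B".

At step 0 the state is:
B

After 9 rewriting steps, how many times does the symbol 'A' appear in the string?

1970

t=0: B
t=1: BAA
t=2: BAAABAB
t=3: BAAABABABBAAABBAA
t=4: BAAABABABBAAABBAAABBAABAAABABABBAABAAABAB
t=5: BAAABABABBAAABBAAABBAABAAABABABBAABAAABABABBAABAAABABBAAABABABBAAABBAAABBAABAAABABBAAABABABBAAABBAA
t=6: BAAABABABBAAABBAAABBAABAAABABABBAABAAABABABBAABAAABABBAAAB…BAAABABABBAAABBAABAAABABABBAAABBAAABBAABAAABABABBAABAAABAB  (len 239)
t=7: BAAABABABBAAABBAAABBAABAAABABABBAABAAABABABBAABAAABABBAAAB…ABBAABAAABABBAAABABABBAAABBAAABBAABAAABABBAAABABABBAAABBAA  (len 577)
t=8: BAAABABABBAAABBAAABBAABAAABABABBAABAAABABABBAABAAABABBAAAB…BAAABABABBAAABBAABAAABABABBAAABBAAABBAABAAABABABBAABAAABAB  (len 1393)
t=9: BAAABABABBAAABBAAABBAABAAABABABBAABAAABABABBAABAAABABBAAAB…ABBAABAAABABBAAABABABBAAABBAAABBAABAAABABBAAABABABBAAABBAA  (len 3363)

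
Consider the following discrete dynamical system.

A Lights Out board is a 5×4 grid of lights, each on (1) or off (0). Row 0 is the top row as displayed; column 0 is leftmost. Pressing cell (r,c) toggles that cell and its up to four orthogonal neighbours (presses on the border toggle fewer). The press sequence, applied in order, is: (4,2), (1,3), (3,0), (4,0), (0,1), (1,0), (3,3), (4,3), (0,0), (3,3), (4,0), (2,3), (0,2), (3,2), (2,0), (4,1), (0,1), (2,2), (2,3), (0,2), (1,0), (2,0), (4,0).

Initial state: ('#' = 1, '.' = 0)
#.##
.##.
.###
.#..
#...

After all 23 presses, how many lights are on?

0) #.##
.##.
.###
.#..
#...
1) #.##
.##.
.###
.##.
####
2) #.#.
.#.#
.##.
.##.
####
3) #.#.
.#.#
###.
#.#.
.###
4) #.#.
.#.#
###.
..#.
#.##
5) .#..
...#
###.
..#.
#.##
6) ##..
##.#
.##.
..#.
#.##
7) ##..
##.#
.###
...#
#.#.
8) ##..
##.#
.###
....
#..#
9) ....
.#.#
.###
....
#..#
10) ....
.#.#
.##.
..##
#...
11) ....
.#.#
.##.
#.##
.#..
12) ....
.#..
.#.#
#.#.
.#..
13) .###
.##.
.#.#
#.#.
.#..
14) .###
.##.
.###
##.#
.##.
15) .###
###.
#.##
.#.#
.##.
16) .###
###.
#.##
...#
#...
17) #..#
#.#.
#.##
...#
#...
18) #..#
#...
##..
..##
#...
19) #..#
#..#
####
..#.
#...
20) ###.
#.##
####
..#.
#...
21) .##.
.###
.###
..#.
#...
22) .##.
####
#.##
#.#.
#...
23) .##.
####
#.##
..#.
.#..

11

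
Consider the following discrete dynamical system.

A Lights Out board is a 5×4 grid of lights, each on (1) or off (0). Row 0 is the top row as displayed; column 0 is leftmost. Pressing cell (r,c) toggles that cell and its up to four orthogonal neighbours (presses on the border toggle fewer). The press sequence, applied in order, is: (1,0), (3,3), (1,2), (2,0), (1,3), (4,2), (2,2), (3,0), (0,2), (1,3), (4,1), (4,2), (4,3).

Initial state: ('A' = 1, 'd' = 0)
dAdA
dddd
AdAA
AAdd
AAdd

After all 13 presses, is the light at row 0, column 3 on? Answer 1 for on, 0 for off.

0

k=0  dAdA
dddd
AdAA
AAdd
AAdd
k=1  AAdA
AAdd
ddAA
AAdd
AAdd
k=2  AAdA
AAdd
ddAd
AAAA
AAdA
k=3  AAAA
AdAA
dddd
AAAA
AAdA
k=4  AAAA
ddAA
AAdd
dAAA
AAdA
k=5  AAAd
dddd
AAdA
dAAA
AAdA
k=6  AAAd
dddd
AAdA
dAdA
AdAd
k=7  AAAd
ddAd
AdAd
dAAA
AdAd
k=8  AAAd
ddAd
ddAd
AdAA
ddAd
k=9  AddA
dddd
ddAd
AdAA
ddAd
k=10  Addd
ddAA
ddAA
AdAA
ddAd
k=11  Addd
ddAA
ddAA
AAAA
AAdd
k=12  Addd
ddAA
ddAA
AAdA
AdAA
k=13  Addd
ddAA
ddAA
AAdd
Addd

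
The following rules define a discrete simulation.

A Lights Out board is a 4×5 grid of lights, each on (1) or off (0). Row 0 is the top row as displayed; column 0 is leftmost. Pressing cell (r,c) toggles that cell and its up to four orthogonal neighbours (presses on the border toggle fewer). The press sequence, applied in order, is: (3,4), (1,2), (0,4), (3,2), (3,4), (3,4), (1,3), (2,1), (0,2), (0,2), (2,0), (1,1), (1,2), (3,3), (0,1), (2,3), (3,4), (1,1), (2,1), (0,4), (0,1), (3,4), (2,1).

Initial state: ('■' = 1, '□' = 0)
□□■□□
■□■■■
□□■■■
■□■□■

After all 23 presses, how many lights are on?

7

0) □□■□□
■□■■■
□□■■■
■□■□■
1) □□■□□
■□■■■
□□■■□
■□■■□
2) □□□□□
■■□□■
□□□■□
■□■■□
3) □□□■■
■■□□□
□□□■□
■□■■□
4) □□□■■
■■□□□
□□■■□
■■□□□
5) □□□■■
■■□□□
□□■■■
■■□■■
6) □□□■■
■■□□□
□□■■□
■■□□□
7) □□□□■
■■■■■
□□■□□
■■□□□
8) □□□□■
■□■■■
■■□□□
■□□□□
9) □■■■■
■□□■■
■■□□□
■□□□□
10) □□□□■
■□■■■
■■□□□
■□□□□
11) □□□□■
□□■■■
□□□□□
□□□□□
12) □■□□■
■■□■■
□■□□□
□□□□□
13) □■■□■
■□■□■
□■■□□
□□□□□
14) □■■□■
■□■□■
□■■■□
□□■■■
15) ■□□□■
■■■□■
□■■■□
□□■■■
16) ■□□□■
■■■■■
□■□□■
□□■□■
17) ■□□□■
■■■■■
□■□□□
□□■■□
18) ■■□□■
□□□■■
□□□□□
□□■■□
19) ■■□□■
□■□■■
■■■□□
□■■■□
20) ■■□■□
□■□■□
■■■□□
□■■■□
21) □□■■□
□□□■□
■■■□□
□■■■□
22) □□■■□
□□□■□
■■■□■
□■■□■
23) □□■■□
□■□■□
□□□□■
□□■□■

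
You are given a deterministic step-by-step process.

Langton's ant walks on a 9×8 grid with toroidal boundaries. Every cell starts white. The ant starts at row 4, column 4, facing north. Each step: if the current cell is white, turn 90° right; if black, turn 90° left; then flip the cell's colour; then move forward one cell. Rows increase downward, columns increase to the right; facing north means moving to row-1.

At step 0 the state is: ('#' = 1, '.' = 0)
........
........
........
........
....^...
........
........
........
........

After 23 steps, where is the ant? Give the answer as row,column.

5,2

gen 0: ........
........
........
........
....^...
........
........
........
........
gen 1: ........
........
........
........
....#>..
........
........
........
........
gen 2: ........
........
........
........
....##..
.....v..
........
........
........
gen 3: ........
........
........
........
....##..
....<#..
........
........
........
gen 4: ........
........
........
........
....^#..
....##..
........
........
........
gen 5: ........
........
........
........
...<.#..
....##..
........
........
........
gen 6: ........
........
........
...^....
...#.#..
....##..
........
........
........
gen 7: ........
........
........
...#>...
...#.#..
....##..
........
........
........
gen 8: ........
........
........
...##...
...#v#..
....##..
........
........
........
gen 9: ........
........
........
...##...
...<##..
....##..
........
........
........
gen 10: ........
........
........
...##...
....##..
...v##..
........
........
........
gen 11: ........
........
........
...##...
....##..
..<###..
........
........
........
gen 12: ........
........
........
...##...
..^.##..
..####..
........
........
........
gen 13: ........
........
........
...##...
..#>##..
..####..
........
........
........
gen 14: ........
........
........
...##...
..####..
..#v##..
........
........
........
gen 15: ........
........
........
...##...
..####..
..#.>#..
........
........
........
gen 16: ........
........
........
...##...
..##^#..
..#..#..
........
........
........
gen 17: ........
........
........
...##...
..#<.#..
..#..#..
........
........
........
gen 18: ........
........
........
...##...
..#..#..
..#v.#..
........
........
........
gen 19: ........
........
........
...##...
..#..#..
..<#.#..
........
........
........
gen 20: ........
........
........
...##...
..#..#..
...#.#..
..v.....
........
........
gen 21: ........
........
........
...##...
..#..#..
...#.#..
.<#.....
........
........
gen 22: ........
........
........
...##...
..#..#..
.^.#.#..
.##.....
........
........
gen 23: ........
........
........
...##...
..#..#..
.#>#.#..
.##.....
........
........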